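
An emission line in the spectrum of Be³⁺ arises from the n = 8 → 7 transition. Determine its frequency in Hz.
2.5177e+14 Hz

First, find the transition energy:
E_8 = -13.6057 × 4² / 8² = -3.4014250 eV
E_7 = -13.6057 × 4² / 7² = -4.4426776 eV
|ΔE| = |E_7 - E_8| = 1.0412526 eV

Convert to Joules: E = 1.0412526 eV × (1.602177 × 10⁻¹⁹ J/eV) = 1.668271e-19 J

Using E = hf:
f = E/h = 1.668271e-19 J / (6.62607 × 10⁻³⁴ J·s)
f = 2.5177e+14 Hz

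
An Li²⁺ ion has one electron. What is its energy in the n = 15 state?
-0.54423 eV

For hydrogen-like ions, the energy levels scale with Z²:
E_n = -13.6057 Z² / n² eV

For Li²⁺ (Z = 3) at n = 15:
E_15 = -13.6057 × 3² / 15²
E_15 = -13.6057 × 9 / 225
E_15 = -122.4513 / 225
E_15 = -0.54423 eV

The energy is 9 times more negative than hydrogen at the same n due to the stronger nuclear charge.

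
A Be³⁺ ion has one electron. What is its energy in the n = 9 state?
-2.69 eV

For hydrogen-like ions, the energy levels scale with Z²:
E_n = -13.6057 Z² / n² eV

For Be³⁺ (Z = 4) at n = 9:
E_9 = -13.6057 × 4² / 9²
E_9 = -13.6057 × 16 / 81
E_9 = -217.6912 / 81
E_9 = -2.69 eV

The energy is 16 times more negative than hydrogen at the same n due to the stronger nuclear charge.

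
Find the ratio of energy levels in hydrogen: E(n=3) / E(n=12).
16.000000

Using E_n = -13.6057 Z² / n² eV with Z = 1:

E_3 = -13.6057 / 3² = -13.6057 / 9 = -1.511744444444 eV
E_12 = -13.6057 / 12² = -13.6057 / 144 = -0.094484027778 eV

The ratio is:
E_3/E_12 = (-1.511744444444) / (-0.094484027778)
E_3/E_12 = (-13.6057/9) / (-13.6057/144)
E_3/E_12 = 144/9
E_3/E_12 = 16.000000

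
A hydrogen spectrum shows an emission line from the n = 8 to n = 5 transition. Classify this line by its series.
Pfund series

The spectral series in hydrogen are named based on the final (lower) energy level:
- Lyman series: n_final = 1 (ultraviolet)
- Balmer series: n_final = 2 (visible/near-UV)
- Paschen series: n_final = 3 (infrared)
- Brackett series: n_final = 4 (infrared)
- Pfund series: n_final = 5 (far infrared)

Since this transition ends at n = 5, it belongs to the Pfund series.

For reference, this 8 → 5 line has photon energy
ΔE = 13.6057 eV × (1/5² - 1/8²) = 0.33163893750 eV,
corresponding to wavelength λ = hc/ΔE = 1239.84 eV·nm / 0.33163893750 eV = 3738.52362 nm in the far infrared region.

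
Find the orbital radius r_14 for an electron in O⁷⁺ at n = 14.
1.29648 nm (or 12.96484 Å)

The Bohr radius formula is:
r_n = n² a₀ / Z

where a₀ = 0.05291772 nm is the Bohr radius.

For O⁷⁺ (Z = 8) at n = 14:
r_14 = 14² × 0.05291772 nm / 8
r_14 = 196 × 0.05291772 nm / 8
r_14 = 10.371873 nm / 8
r_14 = 1.29648 nm

The electron orbits at approximately 1.29648 nm from the nucleus.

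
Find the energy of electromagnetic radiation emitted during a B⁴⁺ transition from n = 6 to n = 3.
28.345208 eV

The energy levels are E_n = -13.6057 Z² eV / n².

Energy at n = 6: E_6 = -13.6057 × 5² / 6² = -9.448402778 eV
Energy at n = 3: E_3 = -13.6057 × 5² / 3² = -37.793611111 eV

For emission (electron falling to lower state), the photon energy is:
E_photon = E_6 - E_3 = |-9.448402778 - (-37.793611111)|
E_photon = 28.345208 eV

This energy is carried away by the emitted photon.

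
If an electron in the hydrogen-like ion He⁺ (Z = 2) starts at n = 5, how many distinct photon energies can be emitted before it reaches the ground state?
10

The electron can occupy levels n = 1, 2, ..., 5 during de-excitation — that is m = 5 - 1 + 1 = 5 distinct levels.

The number of distinct spectral lines equals the number of ways to choose 2 of these m levels (each pair gives one possible emission transition):

Number of lines = m(m-1)/2 = 5×4/2 = 10

These correspond to all possible transitions between the 5 levels:
5 → 4, 5 → 3, 5 → 2, 5 → 1, 4 → 3, 4 → 2, 4 → 1, 3 → 2...

Each transition produces a photon with a unique energy (and thus wavelength). This count does not depend on Z.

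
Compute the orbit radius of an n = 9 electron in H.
4.2863 nm (or 42.8633 Å)

The Bohr radius formula is:
r_n = n² a₀ / Z

where a₀ = 0.0529177 nm is the Bohr radius.

For H (Z = 1) at n = 9:
r_9 = 9² × 0.0529177 nm / 1
r_9 = 81 × 0.0529177 nm / 1
r_9 = 4.28633 nm / 1
r_9 = 4.2863 nm

The electron orbits at approximately 4.2863 nm from the nucleus.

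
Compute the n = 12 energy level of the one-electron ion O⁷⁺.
-6.047 eV

For hydrogen-like ions, the energy levels scale with Z²:
E_n = -13.6057 Z² / n² eV

For O⁷⁺ (Z = 8) at n = 12:
E_12 = -13.6057 × 8² / 12²
E_12 = -13.6057 × 64 / 144
E_12 = -870.7648 / 144
E_12 = -6.047 eV

The energy is 64 times more negative than hydrogen at the same n due to the stronger nuclear charge.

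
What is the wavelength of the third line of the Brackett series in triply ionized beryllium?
135.3091 nm

The lines of a series are numbered from the longest wavelength (smallest ΔE) outward; the third line is the transition from n = n_f + 3 to n_f.
The Brackett series has all transitions ending at n_f = 4.

For Be³⁺ (Z = 4), the third line (γ-line) is the jump from n = 7 to n = 4:
E_7 = -13.6057 × 4² / 7² = -4.44267755 eV
E_4 = -13.6057 × 4² / 4² = -13.60570000 eV
ΔE = E_7 - E_4 = 9.16302245 eV

λ = hc/E = 1239.84 eV·nm / 9.16302245 eV
λ = 135.3091 nm

This is the γ-line of the Brackett series in Be³⁺.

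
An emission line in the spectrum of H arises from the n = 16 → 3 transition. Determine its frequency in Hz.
3.52687e+14 Hz

First, find the transition energy:
E_16 = -13.6057 / 16² = -0.05314727 eV
E_3 = -13.6057 / 3² = -1.51174444 eV
|ΔE| = |E_3 - E_16| = 1.45859717 eV

Convert to Joules: E = 1.45859717 eV × (1.602177 × 10⁻¹⁹ J/eV) = 2.3369308e-19 J

Using E = hf:
f = E/h = 2.3369308e-19 J / (6.62607 × 10⁻³⁴ J·s)
f = 3.52687e+14 Hz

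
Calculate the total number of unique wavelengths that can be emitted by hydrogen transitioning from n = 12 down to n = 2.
55

The electron can occupy levels n = 2, 3, ..., 12 during de-excitation — that is m = 12 - 2 + 1 = 11 distinct levels.

The number of distinct spectral lines equals the number of ways to choose 2 of these m levels (each pair gives one possible emission transition):

Number of lines = m(m-1)/2 = 11×10/2 = 55

These correspond to all possible transitions between the 11 levels:
12 → 11, 12 → 10, 12 → 9, 12 → 8, 12 → 7, 12 → 6, 12 → 5, 12 → 4...

Each transition produces a photon with a unique energy (and thus wavelength). This count does not depend on Z.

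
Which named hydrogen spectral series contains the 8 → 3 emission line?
Paschen series

The spectral series in hydrogen are named based on the final (lower) energy level:
- Lyman series: n_final = 1 (ultraviolet)
- Balmer series: n_final = 2 (visible/near-UV)
- Paschen series: n_final = 3 (infrared)
- Brackett series: n_final = 4 (infrared)
- Pfund series: n_final = 5 (far infrared)

Since this transition ends at n = 3, it belongs to the Paschen series.

For reference, this 8 → 3 line has photon energy
ΔE = 13.6057 eV × (1/3² - 1/8²) = 1.2991554 eV,
corresponding to wavelength λ = hc/ΔE = 1239.84 eV·nm / 1.2991554 eV = 954.343 nm in the infrared region.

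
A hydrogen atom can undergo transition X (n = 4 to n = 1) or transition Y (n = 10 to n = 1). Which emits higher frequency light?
10 → 1

Calculate the energy for each transition:

Transition 4 → 1:
ΔE₁ = |E_1 - E_4| = |-13.6057/1² - (-13.6057/4²)|
ΔE₁ = |-13.60570000000 - (-0.85035625000)| = 12.75534375 eV

Transition 10 → 1:
ΔE₂ = |E_1 - E_10| = |-13.6057/1² - (-13.6057/10²)|
ΔE₂ = |-13.60570000000 - (-0.13605700000)| = 13.46964300 eV

Since 13.46964300 eV > 12.75534375 eV, the transition 10 → 1 emits the more energetic photon.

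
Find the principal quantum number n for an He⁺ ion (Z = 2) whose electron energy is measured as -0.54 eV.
n = 10

The exact energy levels follow E_n = -13.6057 Z² / n² eV with Z = 2.

The measured value (-0.54 eV) is reported to only 2 significant figures, so we must test candidate n values and see which one matches to that precision.

Candidate energies:
  n = 8:  E = -13.6057 × 2² / 8² = -0.850356 eV
  n = 9:  E = -13.6057 × 2² / 9² = -0.671886 eV
  n = 10:  E = -13.6057 × 2² / 10² = -0.544228 eV  ← matches
  n = 11:  E = -13.6057 × 2² / 11² = -0.449775 eV
  n = 12:  E = -13.6057 × 2² / 12² = -0.377936 eV

Checking against the measurement of -0.54 eV (2 sig figs), only n = 10 agrees:
E_10 = -0.544228 eV, which rounds to -0.54 eV ✓

Therefore n = 10.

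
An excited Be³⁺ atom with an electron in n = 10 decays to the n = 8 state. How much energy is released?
1.22451 eV

The energy levels are E_n = -13.6057 Z² eV / n².

Energy at n = 10: E_10 = -13.6057 × 4² / 10² = -2.17691200 eV
Energy at n = 8: E_8 = -13.6057 × 4² / 8² = -3.40142500 eV

For emission (electron falling to lower state), the photon energy is:
E_photon = E_10 - E_8 = |-2.17691200 - (-3.40142500)|
E_photon = 1.22451 eV

This energy is carried away by the emitted photon.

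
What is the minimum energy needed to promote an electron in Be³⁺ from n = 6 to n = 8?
2.645553 eV

The energy levels of a hydrogen-like atom are E_n = -13.6057 Z² eV / n².

Energy at n = 6: E_6 = -13.6057 × 4² / 6² = -6.046977778 eV
Energy at n = 8: E_8 = -13.6057 × 4² / 8² = -3.401425000 eV

The excitation energy is the difference:
ΔE = E_8 - E_6
ΔE = -3.401425000 - (-6.046977778)
ΔE = 2.645553 eV

Since this is positive, energy must be absorbed (photon absorption).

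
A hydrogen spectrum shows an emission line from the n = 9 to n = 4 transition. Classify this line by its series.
Brackett series

The spectral series in hydrogen are named based on the final (lower) energy level:
- Lyman series: n_final = 1 (ultraviolet)
- Balmer series: n_final = 2 (visible/near-UV)
- Paschen series: n_final = 3 (infrared)
- Brackett series: n_final = 4 (infrared)
- Pfund series: n_final = 5 (far infrared)

Since this transition ends at n = 4, it belongs to the Brackett series.

For reference, this 9 → 4 line has photon energy
ΔE = 13.6057 eV × (1/4² - 1/9²) = 0.68238465 eV,
corresponding to wavelength λ = hc/ΔE = 1239.84 eV·nm / 0.68238465 eV = 1816.92 nm in the infrared region.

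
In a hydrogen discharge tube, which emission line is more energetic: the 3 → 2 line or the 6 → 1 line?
6 → 1

Calculate the energy for each transition:

Transition 3 → 2:
ΔE₁ = |E_2 - E_3| = |-13.6057/2² - (-13.6057/3²)|
ΔE₁ = |-3.40142500000 - (-1.51174444444)| = 1.88968056 eV

Transition 6 → 1:
ΔE₂ = |E_1 - E_6| = |-13.6057/1² - (-13.6057/6²)|
ΔE₂ = |-13.60570000000 - (-0.37793611111)| = 13.22776389 eV

Since 13.22776389 eV > 1.88968056 eV, the transition 6 → 1 emits the more energetic photon.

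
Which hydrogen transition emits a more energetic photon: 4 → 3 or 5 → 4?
4 → 3

Calculate the energy for each transition:

Transition 4 → 3:
ΔE₁ = |E_3 - E_4| = |-13.6057/3² - (-13.6057/4²)|
ΔE₁ = |-1.51174444444 - (-0.85035625000)| = 0.66138819 eV

Transition 5 → 4:
ΔE₂ = |E_4 - E_5| = |-13.6057/4² - (-13.6057/5²)|
ΔE₂ = |-0.85035625000 - (-0.54422800000)| = 0.30612825 eV

Since 0.66138819 eV > 0.30612825 eV, the transition 4 → 3 emits the more energetic photon.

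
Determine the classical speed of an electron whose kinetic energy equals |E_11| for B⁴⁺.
9.94e+05 m/s (or 0.33170% of c)

The binding energy at n = 11 for B⁴⁺ is:
E_11 = -13.6057 × 5²/11² = -2.8110950 eV
|E_11| = 2.8110950 eV

Convert to Joules:
KE = 2.8110950 eV × (1.602177 × 10⁻¹⁹ J/eV) = 4.5039e-19 J

Using KE = ½mv²:
v = √(2·KE/m_e)
v = √(2 × 4.5039e-19 J / 9.10938 × 10⁻³¹ kg)
v = 9.94e+05 m/s

This is approximately 0.33170% the speed of light.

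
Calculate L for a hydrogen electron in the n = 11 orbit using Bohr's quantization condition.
1.16e-33 J·s (or 11ℏ)

In the Bohr model, angular momentum is quantized:
L = nℏ

where ℏ = h/(2π) = 1.0546e-34 J·s

For n = 11:
L = 11 × 1.0546e-34 J·s
L = 1.16e-33 J·s

This can also be written as L = 11ℏ.
The angular momentum is an integer multiple of the reduced Planck constant.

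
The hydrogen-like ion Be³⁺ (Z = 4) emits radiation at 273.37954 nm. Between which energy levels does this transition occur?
n = 12 → n = 6

First, find the photon energy from the wavelength (hc = 1239.84 eV·nm):
E = hc/λ = 1239.84 eV·nm / 273.37954 nm = 4.5352333 eV

The energy levels of Be³⁺ satisfy E_n = -13.6057 × 4² / n² eV, so an emission n_i → n_f releases
ΔE = 13.6057 × 4² × (1/n_f² − 1/n_i²) eV.

Setting ΔE equal to the photon energy:
1/n_f² − 1/n_i² = 4.5352333 / (13.6057 × 4²) = 0.020833333

Since 1/n_i² must be positive, we need 1/n_f² > 0.020833333, i.e. n_f ≤ 6. For each allowed n_f, solve n_i = (1/n_f² − 0.020833333)^(−1/2) and check whether it is a whole number:
  n_f = 1: 1/n_i² = 1.000000000 − 0.020833333 = 0.979166667 → n_i = 1.011  (not an integer) ✗
  n_f = 2: 1/n_i² = 0.250000000 − 0.020833333 = 0.229166667 → n_i = 2.089  (not an integer) ✗
  n_f = 3: 1/n_i² = 0.111111111 − 0.020833333 = 0.090277778 → n_i = 3.328  (not an integer) ✗
  n_f = 4: 1/n_i² = 0.062500000 − 0.020833333 = 0.041666667 → n_i = 4.899  (not an integer) ✗
  n_f = 5: 1/n_i² = 0.040000000 − 0.020833333 = 0.019166667 → n_i = 7.223  (not an integer) ✗
  n_f = 6: 1/n_i² = 0.027777778 − 0.020833333 = 0.006944445 → n_i = 12.000  → integer, n_i = 12 ✓

Only n_f = 6 gives an integer upper level, n_i = 12.

The transition is from n = 12 to n = 6 (emission).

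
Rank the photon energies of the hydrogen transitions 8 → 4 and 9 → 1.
9 → 1

Calculate the energy for each transition:

Transition 8 → 4:
ΔE₁ = |E_4 - E_8| = |-13.6057/4² - (-13.6057/8²)|
ΔE₁ = |-0.85035625 - (-0.21258906)| = 0.63777 eV

Transition 9 → 1:
ΔE₂ = |E_1 - E_9| = |-13.6057/1² - (-13.6057/9²)|
ΔE₂ = |-13.60570000 - (-0.16797160)| = 13.43773 eV

Since 13.43773 eV > 0.63777 eV, the transition 9 → 1 emits the more energetic photon.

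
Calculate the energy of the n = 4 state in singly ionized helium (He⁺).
-3.401 eV

For hydrogen-like ions, the energy levels scale with Z²:
E_n = -13.6057 Z² / n² eV

For He⁺ (Z = 2) at n = 4:
E_4 = -13.6057 × 2² / 4²
E_4 = -13.6057 × 4 / 16
E_4 = -54.4228 / 16
E_4 = -3.401 eV

The energy is 4 times more negative than hydrogen at the same n due to the stronger nuclear charge.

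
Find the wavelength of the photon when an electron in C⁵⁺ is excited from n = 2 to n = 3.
18.22530 nm

First, find the transition energy using E_n = -13.6057 Z² / n² eV:
E_2 = -13.6057 × 6² / 2² = -122.4513000 eV
E_3 = -13.6057 × 6² / 3² = -54.4228000 eV

Photon energy: |ΔE| = |E_3 - E_2| = 68.0285000 eV

Convert to wavelength using E = hc/λ with hc = 1239.84 eV·nm:
λ = hc/E = 1239.84 eV·nm / 68.0285000 eV
λ = 18.22530 nm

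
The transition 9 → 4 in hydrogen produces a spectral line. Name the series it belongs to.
Brackett series

The spectral series in hydrogen are named based on the final (lower) energy level:
- Lyman series: n_final = 1 (ultraviolet)
- Balmer series: n_final = 2 (visible/near-UV)
- Paschen series: n_final = 3 (infrared)
- Brackett series: n_final = 4 (infrared)
- Pfund series: n_final = 5 (far infrared)

Since this transition ends at n = 4, it belongs to the Brackett series.

For reference, this 9 → 4 line has photon energy
ΔE = 13.6057 eV × (1/4² - 1/9²) = 0.682384645 eV,
corresponding to wavelength λ = hc/ΔE = 1239.84 eV·nm / 0.682384645 eV = 1816.922 nm in the infrared region.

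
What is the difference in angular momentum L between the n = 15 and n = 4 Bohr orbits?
1.16e-33 J·s (or 11ℏ)

In the Bohr model, L_n = nℏ where ℏ = 1.0546e-34 J·s.

L_15 = 15ℏ = 1.5819e-33 J·s
L_4 = 4ℏ = 4.2184e-34 J·s

ΔL = L_15 - L_4 = (15 - 4)ℏ = 11ℏ
ΔL = 11 × 1.0546e-34 J·s = 1.16e-33 J·s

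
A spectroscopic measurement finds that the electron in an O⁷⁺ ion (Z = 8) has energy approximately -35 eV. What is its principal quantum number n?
n = 5

The exact energy levels follow E_n = -13.6057 Z² / n² eV with Z = 8.

The measured value (-35 eV) is reported to only 2 significant figures, so we must test candidate n values and see which one matches to that precision.

Candidate energies:
  n = 3:  E = -13.6057 × 8² / 3² = -96.75164 eV
  n = 4:  E = -13.6057 × 8² / 4² = -54.42280 eV
  n = 5:  E = -13.6057 × 8² / 5² = -34.83059 eV  ← matches
  n = 6:  E = -13.6057 × 8² / 6² = -24.18791 eV
  n = 7:  E = -13.6057 × 8² / 7² = -17.77071 eV

Checking against the measurement of -35 eV (2 sig figs), only n = 5 agrees:
E_5 = -34.83059 eV, which rounds to -35 eV ✓

Therefore n = 5.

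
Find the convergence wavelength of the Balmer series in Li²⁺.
40.501 nm

The series limit corresponds to the transition from n = ∞ to n = 2.
This is the highest energy (shortest wavelength) transition in the Balmer series.

E_∞ = 0 eV
E_2 = -13.6057 × 3² / 2² = -30.61283 eV

Energy at series limit:
ΔE = E_∞ - E_2 = 0 - (-30.61283) = 30.61283 eV
λ = hc/E = 1239.84 eV·nm / 30.61283 eV = 40.501 nm

This energy equals the ionization energy from the n = 2 state of Li²⁺.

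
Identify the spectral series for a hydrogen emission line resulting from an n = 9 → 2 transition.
Balmer series

The spectral series in hydrogen are named based on the final (lower) energy level:
- Lyman series: n_final = 1 (ultraviolet)
- Balmer series: n_final = 2 (visible/near-UV)
- Paschen series: n_final = 3 (infrared)
- Brackett series: n_final = 4 (infrared)
- Pfund series: n_final = 5 (far infrared)

Since this transition ends at n = 2, it belongs to the Balmer series.

For reference, this 9 → 2 line has photon energy
ΔE = 13.6057 eV × (1/2² - 1/9²) = 3.233453 eV,
corresponding to wavelength λ = hc/ΔE = 1239.84 eV·nm / 3.233453 eV = 383.44 nm in the visible/near-UV region.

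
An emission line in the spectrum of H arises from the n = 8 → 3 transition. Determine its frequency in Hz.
3.14134e+14 Hz

First, find the transition energy:
E_8 = -13.6057 / 8² = -0.21258906 eV
E_3 = -13.6057 / 3² = -1.51174444 eV
|ΔE| = |E_3 - E_8| = 1.29915538 eV

Convert to Joules: E = 1.29915538 eV × (1.602177 × 10⁻¹⁹ J/eV) = 2.0814769e-19 J

Using E = hf:
f = E/h = 2.0814769e-19 J / (6.62607 × 10⁻³⁴ J·s)
f = 3.14134e+14 Hz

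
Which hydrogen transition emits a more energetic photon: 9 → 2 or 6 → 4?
9 → 2

Calculate the energy for each transition:

Transition 9 → 2:
ΔE₁ = |E_2 - E_9| = |-13.6057/2² - (-13.6057/9²)|
ΔE₁ = |-3.401425000000 - (-0.167971604938)| = 3.233453395 eV

Transition 6 → 4:
ΔE₂ = |E_4 - E_6| = |-13.6057/4² - (-13.6057/6²)|
ΔE₂ = |-0.850356250000 - (-0.377936111111)| = 0.472420139 eV

Since 3.233453395 eV > 0.472420139 eV, the transition 9 → 2 emits the more energetic photon.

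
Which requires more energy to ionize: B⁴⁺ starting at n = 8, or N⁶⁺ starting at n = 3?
N⁶⁺ at n = 3 (E = -74.0755 eV)

Using E_n = -13.6057 Z² / n² eV:

B⁴⁺ (Z = 5) at n = 8:
E = -13.6057 × 5² / 8² = -13.6057 × 25 / 64 = -5.3147266 eV

N⁶⁺ (Z = 7) at n = 3:
E = -13.6057 × 7² / 3² = -13.6057 × 49 / 9 = -74.0754778 eV

Since -74.0754778 eV < -5.3147266 eV,
N⁶⁺ at n = 3 is more tightly bound (requires more energy to ionize).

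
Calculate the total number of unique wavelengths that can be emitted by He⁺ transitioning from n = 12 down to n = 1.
66

The electron can occupy levels n = 1, 2, ..., 12 during de-excitation — that is m = 12 - 1 + 1 = 12 distinct levels.

The number of distinct spectral lines equals the number of ways to choose 2 of these m levels (each pair gives one possible emission transition):

Number of lines = m(m-1)/2 = 12×11/2 = 66

These correspond to all possible transitions between the 12 levels:
12 → 11, 12 → 10, 12 → 9, 12 → 8, 12 → 7, 12 → 6, 12 → 5, 12 → 4...

Each transition produces a photon with a unique energy (and thus wavelength). This count does not depend on Z.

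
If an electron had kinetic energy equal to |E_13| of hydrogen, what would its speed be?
1.683e+05 m/s (or 0.05613% of c)

The binding energy at n = 13 for hydrogen is:
E_13 = -13.6057/13² = -0.08050710 eV
|E_13| = 0.08050710 eV

Convert to Joules:
KE = 0.08050710 eV × (1.602177 × 10⁻¹⁹ J/eV) = 1.28987e-20 J

Using KE = ½mv²:
v = √(2·KE/m_e)
v = √(2 × 1.28987e-20 J / 9.10938 × 10⁻³¹ kg)
v = 1.683e+05 m/s

This is approximately 0.05613% the speed of light.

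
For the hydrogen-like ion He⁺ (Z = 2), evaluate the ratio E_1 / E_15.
225.0000

Using E_n = -13.6057 Z² / n² eV with Z = 2:

E_1 = -13.6057 × 2² / 1² = -54.4228 / 1 = -54.4228000000 eV
E_15 = -13.6057 × 2² / 15² = -54.4228 / 225 = -0.2418791111 eV

The ratio is:
E_1/E_15 = (-54.4228000000) / (-0.2418791111)
E_1/E_15 = (-54.4228/1) / (-54.4228/225)
E_1/E_15 = 225/1
E_1/E_15 = 225.0000
(Note: the Z² factors cancel in the ratio.)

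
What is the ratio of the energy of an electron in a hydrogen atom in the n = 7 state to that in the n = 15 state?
4.59184

Using E_n = -13.6057 Z² / n² eV with Z = 1:

E_7 = -13.6057 / 7² = -13.6057 / 49 = -0.27766734694 eV
E_15 = -13.6057 / 15² = -13.6057 / 225 = -0.06046977778 eV

The ratio is:
E_7/E_15 = (-0.27766734694) / (-0.06046977778)
E_7/E_15 = (-13.6057/49) / (-13.6057/225)
E_7/E_15 = 225/49
E_7/E_15 = 4.59184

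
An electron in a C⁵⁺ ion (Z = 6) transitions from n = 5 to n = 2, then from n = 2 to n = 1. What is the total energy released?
470.213 eV

The energy levels of C⁵⁺ are E_n = -13.6057 × 6² / n² eV.

First transition (5 → 2):
ΔE₁ = |E_2 - E_5|
ΔE₁ = |-122.451300000 - (-19.592208000)| = 102.859092 eV

Second transition (2 → 1):
ΔE₂ = |E_1 - E_2|
ΔE₂ = |-489.805200000 - (-122.451300000)| = 367.353900 eV

Total energy released:
E_total = ΔE₁ + ΔE₂ = 102.859092 + 367.353900 = 470.213 eV

Note: This equals the direct transition 5 → 1: 470.213 eV ✓
Energy is conserved regardless of the path taken.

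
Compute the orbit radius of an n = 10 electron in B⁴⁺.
1.05835 nm (or 10.58354 Å)

The Bohr radius formula is:
r_n = n² a₀ / Z

where a₀ = 0.05291772 nm is the Bohr radius.

For B⁴⁺ (Z = 5) at n = 10:
r_10 = 10² × 0.05291772 nm / 5
r_10 = 100 × 0.05291772 nm / 5
r_10 = 5.291772 nm / 5
r_10 = 1.05835 nm

The electron orbits at approximately 1.05835 nm from the nucleus.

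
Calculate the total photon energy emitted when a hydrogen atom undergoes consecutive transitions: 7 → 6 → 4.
0.5727 eV

The energy levels of hydrogen are E_n = -13.6057 / n² eV.

First transition (7 → 6):
ΔE₁ = |E_6 - E_7|
ΔE₁ = |-0.3779361111 - (-0.2776673469)| = 0.1002688 eV

Second transition (6 → 4):
ΔE₂ = |E_4 - E_6|
ΔE₂ = |-0.8503562500 - (-0.3779361111)| = 0.4724201 eV

Total energy released:
E_total = ΔE₁ + ΔE₂ = 0.1002688 + 0.4724201 = 0.5727 eV

Note: This equals the direct transition 7 → 4: 0.5727 eV ✓
Energy is conserved regardless of the path taken.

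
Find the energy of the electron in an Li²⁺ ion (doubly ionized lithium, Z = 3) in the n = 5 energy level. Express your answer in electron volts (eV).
-4.898 eV

The energy levels of a hydrogen-like atom are given by:
E_n = -13.6057 Z² / n² eV  (with Z = 3 for Li²⁺)

For n = 5:
E_5 = -13.6057 × 3² / 5²
E_5 = -13.6057 × 9 / 25
E_5 = -4.898 eV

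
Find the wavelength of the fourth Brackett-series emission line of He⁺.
486.00807 nm

The lines of a series are numbered from the longest wavelength (smallest ΔE) outward; the fourth line is the transition from n = n_f + 4 to n_f.
The Brackett series has all transitions ending at n_f = 4.

For He⁺ (Z = 2), the fourth line (δ-line) is the jump from n = 8 to n = 4:
E_8 = -13.6057 × 2² / 8² = -0.850356250 eV
E_4 = -13.6057 × 2² / 4² = -3.401425000 eV
ΔE = E_8 - E_4 = 2.551068750 eV

λ = hc/E = 1239.84 eV·nm / 2.551068750 eV
λ = 486.00807 nm

This is the δ-line of the Brackett series in He⁺.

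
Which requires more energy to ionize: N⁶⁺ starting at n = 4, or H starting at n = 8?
N⁶⁺ at n = 4 (E = -41.667456 eV)

Using E_n = -13.6057 Z² / n² eV:

N⁶⁺ (Z = 7) at n = 4:
E = -13.6057 × 7² / 4² = -13.6057 × 49 / 16 = -41.667456250 eV

H (Z = 1) at n = 8:
E = -13.6057 × 1² / 8² = -13.6057 × 1 / 64 = -0.212589063 eV

Since -41.667456250 eV < -0.212589063 eV,
N⁶⁺ at n = 4 is more tightly bound (requires more energy to ionize).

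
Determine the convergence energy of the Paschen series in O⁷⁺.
96.751644 eV

The series limit corresponds to the transition from n = ∞ to n = 3.
This is the highest energy (shortest wavelength) transition in the Paschen series.

E_∞ = 0 eV
E_3 = -13.6057 × 8² / 3² = -96.751644 eV

Energy at series limit:
ΔE = E_∞ - E_3 = 0 - (-96.751644) = 96.751644 eV

This energy equals the ionization energy from the n = 3 state of O⁷⁺.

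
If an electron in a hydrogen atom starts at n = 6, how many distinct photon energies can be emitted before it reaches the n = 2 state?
10

The electron can occupy levels n = 2, 3, ..., 6 during de-excitation — that is m = 6 - 2 + 1 = 5 distinct levels.

The number of distinct spectral lines equals the number of ways to choose 2 of these m levels (each pair gives one possible emission transition):

Number of lines = m(m-1)/2 = 5×4/2 = 10

These correspond to all possible transitions between the 5 levels:
6 → 5, 6 → 4, 6 → 3, 6 → 2, 5 → 4, 5 → 3, 5 → 2, 4 → 3...

Each transition produces a photon with a unique energy (and thus wavelength). This count does not depend on Z.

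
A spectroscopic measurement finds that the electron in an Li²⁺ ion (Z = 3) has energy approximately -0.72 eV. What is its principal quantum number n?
n = 13

The exact energy levels follow E_n = -13.6057 Z² / n² eV with Z = 3.

The measured value (-0.72 eV) is reported to only 2 significant figures, so we must test candidate n values and see which one matches to that precision.

Candidate energies:
  n = 11:  E = -13.6057 × 3² / 11² = -1.01199 eV
  n = 12:  E = -13.6057 × 3² / 12² = -0.85036 eV
  n = 13:  E = -13.6057 × 3² / 13² = -0.72456 eV  ← matches
  n = 14:  E = -13.6057 × 3² / 14² = -0.62475 eV
  n = 15:  E = -13.6057 × 3² / 15² = -0.54423 eV

Checking against the measurement of -0.72 eV (2 sig figs), only n = 13 agrees:
E_13 = -0.72456 eV, which rounds to -0.72 eV ✓

Therefore n = 13.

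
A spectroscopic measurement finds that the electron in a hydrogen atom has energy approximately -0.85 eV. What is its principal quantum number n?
n = 4

The exact energy levels follow E_n = -13.6057 eV / n².

The measured value (-0.85 eV) is reported to only 2 significant figures, so we must test candidate n values and see which one matches to that precision.

Candidate energies:
  n = 2:  E = -13.6057/2² = -3.40143 eV
  n = 3:  E = -13.6057/3² = -1.51174 eV
  n = 4:  E = -13.6057/4² = -0.85036 eV  ← matches
  n = 5:  E = -13.6057/5² = -0.54423 eV
  n = 6:  E = -13.6057/6² = -0.37794 eV

Checking against the measurement of -0.85 eV (2 sig figs), only n = 4 agrees:
E_4 = -0.85036 eV, which rounds to -0.85 eV ✓

Therefore n = 4.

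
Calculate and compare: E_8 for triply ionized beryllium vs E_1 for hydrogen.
H at n = 1 (E = -13.6057 eV)

Using E_n = -13.6057 Z² / n² eV:

Be³⁺ (Z = 4) at n = 8:
E = -13.6057 × 4² / 8² = -13.6057 × 16 / 64 = -3.4014250 eV

H (Z = 1) at n = 1:
E = -13.6057 × 1² / 1² = -13.6057 × 1 / 1 = -13.6057000 eV

Since -13.6057000 eV < -3.4014250 eV,
H at n = 1 is more tightly bound (requires more energy to ionize).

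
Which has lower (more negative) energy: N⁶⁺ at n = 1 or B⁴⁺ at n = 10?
N⁶⁺ at n = 1 (E = -666.67930 eV)

Using E_n = -13.6057 Z² / n² eV:

N⁶⁺ (Z = 7) at n = 1:
E = -13.6057 × 7² / 1² = -13.6057 × 49 / 1 = -666.67930000 eV

B⁴⁺ (Z = 5) at n = 10:
E = -13.6057 × 5² / 10² = -13.6057 × 25 / 100 = -3.40142500 eV

Since -666.67930000 eV < -3.40142500 eV,
N⁶⁺ at n = 1 is more tightly bound (requires more energy to ionize).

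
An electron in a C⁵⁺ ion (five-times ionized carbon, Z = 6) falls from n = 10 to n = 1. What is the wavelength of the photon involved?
2.55686 nm

First, find the transition energy using E_n = -13.6057 Z² / n² eV:
E_10 = -13.6057 × 6² / 10² = -4.8980520 eV
E_1 = -13.6057 × 6² / 1² = -489.8052000 eV

Photon energy: |ΔE| = |E_1 - E_10| = 484.9071480 eV

Convert to wavelength using E = hc/λ with hc = 1239.84 eV·nm:
λ = hc/E = 1239.84 eV·nm / 484.9071480 eV
λ = 2.55686 nm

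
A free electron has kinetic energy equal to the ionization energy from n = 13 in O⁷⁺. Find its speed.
1.35e+06 m/s (or 0.45% of c)

The binding energy at n = 13 for O⁷⁺ is:
E_13 = -13.6057 × 8²/13² = -5.15245 eV
|E_13| = 5.15245 eV

Convert to Joules:
KE = 5.15245 eV × (1.602177 × 10⁻¹⁹ J/eV) = 8.2551e-19 J

Using KE = ½mv²:
v = √(2·KE/m_e)
v = √(2 × 8.2551e-19 J / 9.10938 × 10⁻³¹ kg)
v = 1.35e+06 m/s

This is approximately 0.45% the speed of light.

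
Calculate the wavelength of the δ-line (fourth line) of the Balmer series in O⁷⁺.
6.41 nm

The lines of a series are numbered from the longest wavelength (smallest ΔE) outward; the fourth line is the transition from n = n_f + 4 to n_f.
The Balmer series has all transitions ending at n_f = 2.

For O⁷⁺ (Z = 8), the fourth line (δ-line) is the jump from n = 6 to n = 2:
E_6 = -13.6057 × 8² / 6² = -24.1879 eV
E_2 = -13.6057 × 8² / 2² = -217.6912 eV
ΔE = E_6 - E_2 = 193.5033 eV

λ = hc/E = 1239.84 eV·nm / 193.5033 eV
λ = 6.41 nm

This is the δ-line of the Balmer series in O⁷⁺.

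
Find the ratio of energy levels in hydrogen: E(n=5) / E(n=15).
9.000

Using E_n = -13.6057 Z² / n² eV with Z = 1:

E_5 = -13.6057 / 5² = -13.6057 / 25 = -0.544228000 eV
E_15 = -13.6057 / 15² = -13.6057 / 225 = -0.060469778 eV

The ratio is:
E_5/E_15 = (-0.544228000) / (-0.060469778)
E_5/E_15 = (-13.6057/25) / (-13.6057/225)
E_5/E_15 = 225/25
E_5/E_15 = 9.000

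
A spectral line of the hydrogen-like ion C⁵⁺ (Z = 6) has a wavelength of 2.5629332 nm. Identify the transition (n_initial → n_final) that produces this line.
n = 9 → n = 1

First, find the photon energy from the wavelength (hc = 1239.84 eV·nm):
E = hc/λ = 1239.84 eV·nm / 2.5629332 nm = 483.75822 eV

The energy levels of C⁵⁺ satisfy E_n = -13.6057 × 6² / n² eV, so an emission n_i → n_f releases
ΔE = 13.6057 × 6² × (1/n_f² − 1/n_i²) eV.

Setting ΔE equal to the photon energy:
1/n_f² − 1/n_i² = 483.75822 / (13.6057 × 6²) = 0.98765432

Since 1/n_i² must be positive, we need 1/n_f² > 0.98765432, i.e. n_f ≤ 1. For each allowed n_f, solve n_i = (1/n_f² − 0.98765432)^(−1/2) and check whether it is a whole number:
  n_f = 1: 1/n_i² = 1.00000000 − 0.98765432 = 0.01234568 → n_i = 9.000  → integer, n_i = 9 ✓

Only n_f = 1 gives an integer upper level, n_i = 9.

The transition is from n = 9 to n = 1 (emission).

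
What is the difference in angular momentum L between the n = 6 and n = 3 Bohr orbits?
3.16372e-34 J·s (or 3ℏ)

In the Bohr model, L_n = nℏ where ℏ = 1.0545718e-34 J·s.

L_6 = 6ℏ = 6.3274308e-34 J·s
L_3 = 3ℏ = 3.1637154e-34 J·s

ΔL = L_6 - L_3 = (6 - 3)ℏ = 3ℏ
ΔL = 3 × 1.0545718e-34 J·s = 3.16372e-34 J·s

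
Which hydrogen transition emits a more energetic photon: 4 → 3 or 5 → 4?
4 → 3

Calculate the energy for each transition:

Transition 4 → 3:
ΔE₁ = |E_3 - E_4| = |-13.6057/3² - (-13.6057/4²)|
ΔE₁ = |-1.51174444444 - (-0.85035625000)| = 0.66138819 eV

Transition 5 → 4:
ΔE₂ = |E_4 - E_5| = |-13.6057/4² - (-13.6057/5²)|
ΔE₂ = |-0.85035625000 - (-0.54422800000)| = 0.30612825 eV

Since 0.66138819 eV > 0.30612825 eV, the transition 4 → 3 emits the more energetic photon.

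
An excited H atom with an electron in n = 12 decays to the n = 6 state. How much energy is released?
0.28345 eV

The energy levels are E_n = -13.6057 eV / n².

Energy at n = 12: E_12 = -13.6057 / 12² = -0.09448403 eV
Energy at n = 6: E_6 = -13.6057 / 6² = -0.37793611 eV

For emission (electron falling to lower state), the photon energy is:
E_photon = E_12 - E_6 = |-0.09448403 - (-0.37793611)|
E_photon = 0.28345 eV

This energy is carried away by the emitted photon.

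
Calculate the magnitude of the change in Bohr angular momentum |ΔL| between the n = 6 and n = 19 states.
1.37e-33 J·s (or 13ℏ)

In the Bohr model, L_n = nℏ where ℏ = 1.0546e-34 J·s.

L_19 = 19ℏ = 2.0037e-33 J·s
L_6 = 6ℏ = 6.3276e-34 J·s

ΔL = L_19 - L_6 = (19 - 6)ℏ = 13ℏ
ΔL = 13 × 1.0546e-34 J·s = 1.37e-33 J·s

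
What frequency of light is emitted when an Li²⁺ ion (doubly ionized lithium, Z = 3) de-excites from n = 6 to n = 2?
6.580e+15 Hz

First, find the transition energy:
E_6 = -13.6057 × 3² / 6² = -3.40142500 eV
E_2 = -13.6057 × 3² / 2² = -30.61282500 eV
|ΔE| = |E_2 - E_6| = 27.21140000 eV

Convert to Joules: E = 27.21140000 eV × (1.602177 × 10⁻¹⁹ J/eV) = 4.35975e-18 J

Using E = hf:
f = E/h = 4.35975e-18 J / (6.62607 × 10⁻³⁴ J·s)
f = 6.580e+15 Hz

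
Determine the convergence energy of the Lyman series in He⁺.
54.42 eV

The series limit corresponds to the transition from n = ∞ to n = 1.
This is the highest energy (shortest wavelength) transition in the Lyman series.

E_∞ = 0 eV
E_1 = -13.6057 × 2² / 1² = -54.42 eV

Energy at series limit:
ΔE = E_∞ - E_1 = 0 - (-54.42) = 54.42 eV

This energy equals the ionization energy from the n = 1 state of He⁺.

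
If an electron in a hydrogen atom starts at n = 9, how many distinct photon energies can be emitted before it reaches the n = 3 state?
21

The electron can occupy levels n = 3, 4, ..., 9 during de-excitation — that is m = 9 - 3 + 1 = 7 distinct levels.

The number of distinct spectral lines equals the number of ways to choose 2 of these m levels (each pair gives one possible emission transition):

Number of lines = m(m-1)/2 = 7×6/2 = 21

These correspond to all possible transitions between the 7 levels:
9 → 8, 9 → 7, 9 → 6, 9 → 5, 9 → 4, 9 → 3, 8 → 7, 8 → 6...

Each transition produces a photon with a unique energy (and thus wavelength). This count does not depend on Z.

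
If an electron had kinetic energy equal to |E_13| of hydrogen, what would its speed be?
1.68284e+05 m/s (or 0.05613% of c)

The binding energy at n = 13 for hydrogen is:
E_13 = -13.6057/13² = -0.0805071006 eV
|E_13| = 0.0805071006 eV

Convert to Joules:
KE = 0.0805071006 eV × (1.602177 × 10⁻¹⁹ J/eV) = 1.2898662e-20 J

Using KE = ½mv²:
v = √(2·KE/m_e)
v = √(2 × 1.2898662e-20 J / 9.10938 × 10⁻³¹ kg)
v = 1.68284e+05 m/s

This is approximately 0.05613% the speed of light.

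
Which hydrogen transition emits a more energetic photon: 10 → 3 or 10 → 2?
10 → 2

Calculate the energy for each transition:

Transition 10 → 3:
ΔE₁ = |E_3 - E_10| = |-13.6057/3² - (-13.6057/10²)|
ΔE₁ = |-1.51174444444 - (-0.13605700000)| = 1.37568744 eV

Transition 10 → 2:
ΔE₂ = |E_2 - E_10| = |-13.6057/2² - (-13.6057/10²)|
ΔE₂ = |-3.40142500000 - (-0.13605700000)| = 3.26536800 eV

Since 3.26536800 eV > 1.37568744 eV, the transition 10 → 2 emits the more energetic photon.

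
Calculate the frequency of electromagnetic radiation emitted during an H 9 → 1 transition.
3.25e+15 Hz

First, find the transition energy:
E_9 = -13.6057 / 9² = -0.1680 eV
E_1 = -13.6057 / 1² = -13.6057 eV
|ΔE| = |E_1 - E_9| = 13.4377 eV

Convert to Joules: E = 13.4377 eV × (1.602177 × 10⁻¹⁹ J/eV) = 2.1530e-18 J

Using E = hf:
f = E/h = 2.1530e-18 J / (6.62607 × 10⁻³⁴ J·s)
f = 3.25e+15 Hz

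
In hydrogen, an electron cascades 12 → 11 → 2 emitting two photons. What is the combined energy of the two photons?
3.31 eV

The energy levels of hydrogen are E_n = -13.6057 / n² eV.

First transition (12 → 11):
ΔE₁ = |E_11 - E_12|
ΔE₁ = |-0.11244380 - (-0.09448403)| = 0.01796 eV

Second transition (11 → 2):
ΔE₂ = |E_2 - E_11|
ΔE₂ = |-3.40142500 - (-0.11244380)| = 3.28898 eV

Total energy released:
E_total = ΔE₁ + ΔE₂ = 0.01796 + 3.28898 = 3.31 eV

Note: This equals the direct transition 12 → 2: 3.31 eV ✓
Energy is conserved regardless of the path taken.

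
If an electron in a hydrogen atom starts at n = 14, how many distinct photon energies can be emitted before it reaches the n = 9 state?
15

The electron can occupy levels n = 9, 10, ..., 14 during de-excitation — that is m = 14 - 9 + 1 = 6 distinct levels.

The number of distinct spectral lines equals the number of ways to choose 2 of these m levels (each pair gives one possible emission transition):

Number of lines = m(m-1)/2 = 6×5/2 = 15

These correspond to all possible transitions between the 6 levels:
14 → 13, 14 → 12, 14 → 11, 14 → 10, 14 → 9, 13 → 12, 13 → 11, 13 → 10...

Each transition produces a photon with a unique energy (and thus wavelength). This count does not depend on Z.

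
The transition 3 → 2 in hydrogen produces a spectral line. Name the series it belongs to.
Balmer series

The spectral series in hydrogen are named based on the final (lower) energy level:
- Lyman series: n_final = 1 (ultraviolet)
- Balmer series: n_final = 2 (visible/near-UV)
- Paschen series: n_final = 3 (infrared)
- Brackett series: n_final = 4 (infrared)
- Pfund series: n_final = 5 (far infrared)

Since this transition ends at n = 2, it belongs to the Balmer series.

For reference, this 3 → 2 line has photon energy
ΔE = 13.6057 eV × (1/2² - 1/3²) = 1.8896806 eV,
corresponding to wavelength λ = hc/ΔE = 1239.84 eV·nm / 1.8896806 eV = 656.111 nm in the visible/near-UV region.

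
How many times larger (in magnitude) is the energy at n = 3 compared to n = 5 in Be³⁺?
2.77778

Using E_n = -13.6057 Z² / n² eV with Z = 4:

E_3 = -13.6057 × 4² / 3² = -217.6912 / 9 = -24.18791111111 eV
E_5 = -13.6057 × 4² / 5² = -217.6912 / 25 = -8.70764800000 eV

The ratio is:
E_3/E_5 = (-24.18791111111) / (-8.70764800000)
E_3/E_5 = (-217.6912/9) / (-217.6912/25)
E_3/E_5 = 25/9
E_3/E_5 = 2.77778
(Note: the Z² factors cancel in the ratio.)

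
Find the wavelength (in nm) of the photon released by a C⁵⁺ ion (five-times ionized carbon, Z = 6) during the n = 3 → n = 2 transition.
18.22530 nm

First, find the transition energy using E_n = -13.6057 Z² / n² eV:
E_3 = -13.6057 × 6² / 3² = -54.4228000 eV
E_2 = -13.6057 × 6² / 2² = -122.4513000 eV

Photon energy: |ΔE| = |E_2 - E_3| = 68.0285000 eV

Convert to wavelength using E = hc/λ with hc = 1239.84 eV·nm:
λ = hc/E = 1239.84 eV·nm / 68.0285000 eV
λ = 18.22530 nm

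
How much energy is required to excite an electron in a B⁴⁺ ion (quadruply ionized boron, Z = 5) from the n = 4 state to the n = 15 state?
19.747 eV

The energy levels of a hydrogen-like atom are E_n = -13.6057 Z² eV / n².

Energy at n = 4: E_4 = -13.6057 × 5² / 4² = -21.258906 eV
Energy at n = 15: E_15 = -13.6057 × 5² / 15² = -1.511744 eV

The excitation energy is the difference:
ΔE = E_15 - E_4
ΔE = -1.511744 - (-21.258906)
ΔE = 19.747 eV

Since this is positive, energy must be absorbed (photon absorption).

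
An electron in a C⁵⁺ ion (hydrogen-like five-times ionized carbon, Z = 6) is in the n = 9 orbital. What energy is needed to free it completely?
6.047 eV

The ionization energy is the energy needed to remove the electron completely (n → ∞).

For a hydrogen-like ion with Z = 6, E_n = -13.6057 Z² / n² eV.

At n = 9: E_9 = -13.6057 × 6² / 9² = -6.046978 eV
At n = ∞: E_∞ = 0 eV

Ionization energy = E_∞ - E_9 = 0 - (-6.046978) = 6.046978 eV
Ionization energy ≈ 6.047 eV

This is also called the binding energy of the electron in state n = 9.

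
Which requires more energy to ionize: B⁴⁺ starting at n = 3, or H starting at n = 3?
B⁴⁺ at n = 3 (E = -37.79361 eV)

Using E_n = -13.6057 Z² / n² eV:

B⁴⁺ (Z = 5) at n = 3:
E = -13.6057 × 5² / 3² = -13.6057 × 25 / 9 = -37.79361111 eV

H (Z = 1) at n = 3:
E = -13.6057 × 1² / 3² = -13.6057 × 1 / 9 = -1.51174444 eV

Since -37.79361111 eV < -1.51174444 eV,
B⁴⁺ at n = 3 is more tightly bound (requires more energy to ionize).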